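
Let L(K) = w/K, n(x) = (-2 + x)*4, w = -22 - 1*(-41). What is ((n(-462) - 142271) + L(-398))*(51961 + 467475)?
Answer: -14898090656670/199 ≈ -7.4865e+10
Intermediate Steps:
w = 19 (w = -22 + 41 = 19)
n(x) = -8 + 4*x
L(K) = 19/K
((n(-462) - 142271) + L(-398))*(51961 + 467475) = (((-8 + 4*(-462)) - 142271) + 19/(-398))*(51961 + 467475) = (((-8 - 1848) - 142271) + 19*(-1/398))*519436 = ((-1856 - 142271) - 19/398)*519436 = (-144127 - 19/398)*519436 = -57362565/398*519436 = -14898090656670/199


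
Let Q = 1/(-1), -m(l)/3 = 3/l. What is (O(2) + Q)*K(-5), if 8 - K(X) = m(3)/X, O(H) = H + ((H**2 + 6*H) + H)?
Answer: 703/5 ≈ 140.60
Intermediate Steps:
m(l) = -9/l
O(H) = H**2 + 8*H (O(H) = H + (H**2 + 7*H) = H**2 + 8*H)
K(X) = 8 + 3/X (K(X) = 8 - (-9/3)/X = 8 - (-9*1/3)/X = 8 - (-3)/X = 8 + 3/X)
Q = -1
(O(2) + Q)*K(-5) = (2*(8 + 2) - 1)*(8 + 3/(-5)) = (2*10 - 1)*(8 + 3*(-1/5)) = (20 - 1)*(8 - 3/5) = 19*(37/5) = 703/5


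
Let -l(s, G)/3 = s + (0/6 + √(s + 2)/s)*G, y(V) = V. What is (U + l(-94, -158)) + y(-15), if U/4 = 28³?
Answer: 88075 - 474*I*√23/47 ≈ 88075.0 - 48.366*I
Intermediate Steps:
l(s, G) = -3*s - 3*G*√(2 + s)/s (l(s, G) = -3*(s + (0/6 + √(s + 2)/s)*G) = -3*(s + (0*(⅙) + √(2 + s)/s)*G) = -3*(s + (0 + √(2 + s)/s)*G) = -3*(s + (√(2 + s)/s)*G) = -3*(s + G*√(2 + s)/s) = -3*s - 3*G*√(2 + s)/s)
U = 87808 (U = 4*28³ = 4*21952 = 87808)
(U + l(-94, -158)) + y(-15) = (87808 + (-3*(-94) - 3*(-158)*√(2 - 94)/(-94))) - 15 = (87808 + (282 - 3*(-158)*(-1/94)*√(-92))) - 15 = (87808 + (282 - 3*(-158)*(-1/94)*2*I*√23)) - 15 = (87808 + (282 - 474*I*√23/47)) - 15 = (88090 - 474*I*√23/47) - 15 = 88075 - 474*I*√23/47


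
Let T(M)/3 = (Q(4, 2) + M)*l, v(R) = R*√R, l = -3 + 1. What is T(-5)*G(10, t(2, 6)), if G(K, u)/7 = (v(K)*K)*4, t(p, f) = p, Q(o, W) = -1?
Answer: 100800*√10 ≈ 3.1876e+5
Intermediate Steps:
l = -2
v(R) = R^(3/2)
G(K, u) = 28*K^(5/2) (G(K, u) = 7*((K^(3/2)*K)*4) = 7*(K^(5/2)*4) = 7*(4*K^(5/2)) = 28*K^(5/2))
T(M) = 6 - 6*M (T(M) = 3*((-1 + M)*(-2)) = 3*(2 - 2*M) = 6 - 6*M)
T(-5)*G(10, t(2, 6)) = (6 - 6*(-5))*(28*10^(5/2)) = (6 + 30)*(28*(100*√10)) = 36*(2800*√10) = 100800*√10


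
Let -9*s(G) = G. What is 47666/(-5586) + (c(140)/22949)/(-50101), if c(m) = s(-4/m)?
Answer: -411036257178388/48169524033855 ≈ -8.5331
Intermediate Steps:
s(G) = -G/9
c(m) = 4/(9*m) (c(m) = -(-4)/(9*m) = 4/(9*m))
47666/(-5586) + (c(140)/22949)/(-50101) = 47666/(-5586) + (((4/9)/140)/22949)/(-50101) = 47666*(-1/5586) + (((4/9)*(1/140))*(1/22949))*(-1/50101) = -23833/2793 + ((1/315)*(1/22949))*(-1/50101) = -23833/2793 + (1/7228935)*(-1/50101) = -23833/2793 - 1/362176872435 = -411036257178388/48169524033855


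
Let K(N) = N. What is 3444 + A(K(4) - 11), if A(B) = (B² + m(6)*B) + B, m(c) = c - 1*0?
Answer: 3444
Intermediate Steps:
m(c) = c (m(c) = c + 0 = c)
A(B) = B² + 7*B (A(B) = (B² + 6*B) + B = B² + 7*B)
3444 + A(K(4) - 11) = 3444 + (4 - 11)*(7 + (4 - 11)) = 3444 - 7*(7 - 7) = 3444 - 7*0 = 3444 + 0 = 3444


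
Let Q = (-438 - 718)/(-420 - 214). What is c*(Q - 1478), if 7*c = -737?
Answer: 344877676/2219 ≈ 1.5542e+5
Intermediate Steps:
c = -737/7 (c = (1/7)*(-737) = -737/7 ≈ -105.29)
Q = 578/317 (Q = -1156/(-634) = -1156*(-1/634) = 578/317 ≈ 1.8233)
c*(Q - 1478) = -737*(578/317 - 1478)/7 = -737/7*(-467948/317) = 344877676/2219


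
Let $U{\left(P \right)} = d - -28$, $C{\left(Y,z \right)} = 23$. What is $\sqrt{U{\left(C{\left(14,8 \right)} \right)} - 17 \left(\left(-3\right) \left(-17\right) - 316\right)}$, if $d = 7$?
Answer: $2 \sqrt{1135} \approx 67.38$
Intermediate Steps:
$U{\left(P \right)} = 35$ ($U{\left(P \right)} = 7 - -28 = 7 + 28 = 35$)
$\sqrt{U{\left(C{\left(14,8 \right)} \right)} - 17 \left(\left(-3\right) \left(-17\right) - 316\right)} = \sqrt{35 - 17 \left(\left(-3\right) \left(-17\right) - 316\right)} = \sqrt{35 - 17 \left(51 - 316\right)} = \sqrt{35 - -4505} = \sqrt{35 + 4505} = \sqrt{4540} = 2 \sqrt{1135}$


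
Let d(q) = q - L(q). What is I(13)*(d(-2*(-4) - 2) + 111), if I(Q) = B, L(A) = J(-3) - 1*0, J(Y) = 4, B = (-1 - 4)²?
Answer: 2825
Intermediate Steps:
B = 25 (B = (-5)² = 25)
L(A) = 4 (L(A) = 4 - 1*0 = 4 + 0 = 4)
I(Q) = 25
d(q) = -4 + q (d(q) = q - 1*4 = q - 4 = -4 + q)
I(13)*(d(-2*(-4) - 2) + 111) = 25*((-4 + (-2*(-4) - 2)) + 111) = 25*((-4 + (8 - 2)) + 111) = 25*((-4 + 6) + 111) = 25*(2 + 111) = 25*113 = 2825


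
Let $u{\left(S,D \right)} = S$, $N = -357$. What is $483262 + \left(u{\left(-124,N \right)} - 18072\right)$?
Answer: $465066$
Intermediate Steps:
$483262 + \left(u{\left(-124,N \right)} - 18072\right) = 483262 - 18196 = 465066$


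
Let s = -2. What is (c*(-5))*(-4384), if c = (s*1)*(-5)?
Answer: 219200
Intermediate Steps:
c = 10 (c = -2*1*(-5) = -2*(-5) = 10)
(c*(-5))*(-4384) = (10*(-5))*(-4384) = -50*(-4384) = 219200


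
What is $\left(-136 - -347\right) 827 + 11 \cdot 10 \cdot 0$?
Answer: $174497$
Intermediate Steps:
$\left(-136 - -347\right) 827 + 11 \cdot 10 \cdot 0 = \left(-136 + 347\right) 827 + 110 \cdot 0 = 211 \cdot 827 + 0 = 174497 + 0 = 174497$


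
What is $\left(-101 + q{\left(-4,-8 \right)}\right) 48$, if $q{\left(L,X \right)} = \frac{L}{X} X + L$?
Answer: $-5232$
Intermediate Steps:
$q{\left(L,X \right)} = 2 L$ ($q{\left(L,X \right)} = L + L = 2 L$)
$\left(-101 + q{\left(-4,-8 \right)}\right) 48 = \left(-101 + 2 \left(-4\right)\right) 48 = \left(-101 - 8\right) 48 = \left(-109\right) 48 = -5232$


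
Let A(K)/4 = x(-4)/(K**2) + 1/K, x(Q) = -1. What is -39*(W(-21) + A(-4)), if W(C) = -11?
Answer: 1911/4 ≈ 477.75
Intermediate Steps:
A(K) = -4/K**2 + 4/K (A(K) = 4*(-1/(K**2) + 1/K) = 4*(-1/K**2 + 1/K) = 4*(1/K - 1/K**2) = -4/K**2 + 4/K)
-39*(W(-21) + A(-4)) = -39*(-11 + 4*(-1 - 4)/(-4)**2) = -39*(-11 + 4*(1/16)*(-5)) = -39*(-11 - 5/4) = -39*(-49/4) = 1911/4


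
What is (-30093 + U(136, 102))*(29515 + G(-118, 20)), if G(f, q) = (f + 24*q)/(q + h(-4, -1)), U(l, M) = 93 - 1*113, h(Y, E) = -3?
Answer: -15120249221/17 ≈ -8.8943e+8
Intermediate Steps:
U(l, M) = -20 (U(l, M) = 93 - 113 = -20)
G(f, q) = (f + 24*q)/(-3 + q) (G(f, q) = (f + 24*q)/(q - 3) = (f + 24*q)/(-3 + q))
(-30093 + U(136, 102))*(29515 + G(-118, 20)) = (-30093 - 20)*(29515 + (-118 + 24*20)/(-3 + 20)) = -30113*(29515 + (-118 + 480)/17) = -30113*(29515 + (1/17)*362) = -30113*(29515 + 362/17) = -30113*502117/17 = -15120249221/17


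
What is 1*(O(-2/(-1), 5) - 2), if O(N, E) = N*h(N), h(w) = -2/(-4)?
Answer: -1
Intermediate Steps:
h(w) = ½ (h(w) = -2*(-¼) = ½)
O(N, E) = N/2 (O(N, E) = N*(½) = N/2)
1*(O(-2/(-1), 5) - 2) = 1*((-2/(-1))/2 - 2) = 1*((-2*(-1))/2 - 2) = 1*((½)*2 - 2) = 1*(1 - 2) = 1*(-1) = -1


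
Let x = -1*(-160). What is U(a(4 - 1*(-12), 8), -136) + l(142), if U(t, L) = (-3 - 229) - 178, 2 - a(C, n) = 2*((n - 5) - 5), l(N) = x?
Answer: -250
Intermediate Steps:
x = 160
l(N) = 160
a(C, n) = 22 - 2*n (a(C, n) = 2 - 2*((n - 5) - 5) = 2 - 2*((-5 + n) - 5) = 2 - 2*(-10 + n) = 2 - (-20 + 2*n) = 2 + (20 - 2*n) = 22 - 2*n)
U(t, L) = -410 (U(t, L) = -232 - 178 = -410)
U(a(4 - 1*(-12), 8), -136) + l(142) = -410 + 160 = -250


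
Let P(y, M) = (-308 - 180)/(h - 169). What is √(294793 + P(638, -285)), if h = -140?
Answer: 5*√1125891249/309 ≈ 542.95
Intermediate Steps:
P(y, M) = 488/309 (P(y, M) = (-308 - 180)/(-140 - 169) = -488/(-309) = -488*(-1/309) = 488/309)
√(294793 + P(638, -285)) = √(294793 + 488/309) = √(91091525/309) = 5*√1125891249/309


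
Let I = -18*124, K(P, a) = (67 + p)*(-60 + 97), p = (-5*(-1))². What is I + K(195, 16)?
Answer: 1172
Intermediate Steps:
p = 25 (p = 5² = 25)
K(P, a) = 3404 (K(P, a) = (67 + 25)*(-60 + 97) = 92*37 = 3404)
I = -2232
I + K(195, 16) = -2232 + 3404 = 1172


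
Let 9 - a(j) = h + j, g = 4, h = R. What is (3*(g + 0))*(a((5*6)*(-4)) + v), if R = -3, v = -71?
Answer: 732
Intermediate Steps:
h = -3
a(j) = 12 - j (a(j) = 9 - (-3 + j) = 9 + (3 - j) = 12 - j)
(3*(g + 0))*(a((5*6)*(-4)) + v) = (3*(4 + 0))*((12 - 5*6*(-4)) - 71) = (3*4)*((12 - 30*(-4)) - 71) = 12*((12 - 1*(-120)) - 71) = 12*((12 + 120) - 71) = 12*(132 - 71) = 12*61 = 732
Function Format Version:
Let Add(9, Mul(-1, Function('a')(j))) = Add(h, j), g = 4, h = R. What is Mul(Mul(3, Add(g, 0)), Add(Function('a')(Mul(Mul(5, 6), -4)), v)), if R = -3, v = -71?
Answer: 732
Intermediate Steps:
h = -3
Function('a')(j) = Add(12, Mul(-1, j)) (Function('a')(j) = Add(9, Mul(-1, Add(-3, j))) = Add(9, Add(3, Mul(-1, j))) = Add(12, Mul(-1, j)))
Mul(Mul(3, Add(g, 0)), Add(Function('a')(Mul(Mul(5, 6), -4)), v)) = Mul(Mul(3, Add(4, 0)), Add(Add(12, Mul(-1, Mul(Mul(5, 6), -4))), -71)) = Mul(Mul(3, 4), Add(Add(12, Mul(-1, Mul(30, -4))), -71)) = Mul(12, Add(Add(12, Mul(-1, -120)), -71)) = Mul(12, Add(Add(12, 120), -71)) = Mul(12, Add(132, -71)) = Mul(12, 61) = 732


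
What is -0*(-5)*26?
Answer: 0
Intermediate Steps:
-0*(-5)*26 = -71*0*26 = 0*26 = 0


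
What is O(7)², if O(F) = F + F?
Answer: 196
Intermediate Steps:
O(F) = 2*F
O(7)² = (2*7)² = 14² = 196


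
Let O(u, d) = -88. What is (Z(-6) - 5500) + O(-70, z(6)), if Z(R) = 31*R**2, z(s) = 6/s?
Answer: -4472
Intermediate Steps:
(Z(-6) - 5500) + O(-70, z(6)) = (31*(-6)**2 - 5500) - 88 = (31*36 - 5500) - 88 = (1116 - 5500) - 88 = -4384 - 88 = -4472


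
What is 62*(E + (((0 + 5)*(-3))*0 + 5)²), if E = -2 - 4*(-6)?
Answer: 2914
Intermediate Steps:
E = 22 (E = -2 + 24 = 22)
62*(E + (((0 + 5)*(-3))*0 + 5)²) = 62*(22 + (((0 + 5)*(-3))*0 + 5)²) = 62*(22 + ((5*(-3))*0 + 5)²) = 62*(22 + (-15*0 + 5)²) = 62*(22 + (0 + 5)²) = 62*(22 + 5²) = 62*(22 + 25) = 62*47 = 2914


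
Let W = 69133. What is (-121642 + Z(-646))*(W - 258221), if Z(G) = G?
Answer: 23123193344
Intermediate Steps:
(-121642 + Z(-646))*(W - 258221) = (-121642 - 646)*(69133 - 258221) = -122288*(-189088) = 23123193344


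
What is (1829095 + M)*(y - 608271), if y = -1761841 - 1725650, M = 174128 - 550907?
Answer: -5948340684792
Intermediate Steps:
M = -376779
y = -3487491
(1829095 + M)*(y - 608271) = (1829095 - 376779)*(-3487491 - 608271) = 1452316*(-4095762) = -5948340684792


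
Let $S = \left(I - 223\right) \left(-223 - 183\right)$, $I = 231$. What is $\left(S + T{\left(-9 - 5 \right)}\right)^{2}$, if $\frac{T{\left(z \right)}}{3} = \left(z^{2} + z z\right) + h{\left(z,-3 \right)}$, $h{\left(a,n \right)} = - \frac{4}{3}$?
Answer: $4309776$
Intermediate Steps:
$S = -3248$ ($S = \left(231 - 223\right) \left(-223 - 183\right) = 8 \left(-406\right) = -3248$)
$h{\left(a,n \right)} = - \frac{4}{3}$ ($h{\left(a,n \right)} = \left(-4\right) \frac{1}{3} = - \frac{4}{3}$)
$T{\left(z \right)} = -4 + 6 z^{2}$ ($T{\left(z \right)} = 3 \left(\left(z^{2} + z z\right) - \frac{4}{3}\right) = 3 \left(\left(z^{2} + z^{2}\right) - \frac{4}{3}\right) = 3 \left(2 z^{2} - \frac{4}{3}\right) = 3 \left(- \frac{4}{3} + 2 z^{2}\right) = -4 + 6 z^{2}$)
$\left(S + T{\left(-9 - 5 \right)}\right)^{2} = \left(-3248 - \left(4 - 6 \left(-9 - 5\right)^{2}\right)\right)^{2} = \left(-3248 - \left(4 - 6 \left(-14\right)^{2}\right)\right)^{2} = \left(-3248 + \left(-4 + 6 \cdot 196\right)\right)^{2} = \left(-3248 + \left(-4 + 1176\right)\right)^{2} = \left(-3248 + 1172\right)^{2} = \left(-2076\right)^{2} = 4309776$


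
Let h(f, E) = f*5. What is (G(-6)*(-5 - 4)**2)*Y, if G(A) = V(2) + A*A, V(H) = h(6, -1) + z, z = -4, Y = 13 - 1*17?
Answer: -20088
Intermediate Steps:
h(f, E) = 5*f
Y = -4 (Y = 13 - 17 = -4)
V(H) = 26 (V(H) = 5*6 - 4 = 30 - 4 = 26)
G(A) = 26 + A**2 (G(A) = 26 + A*A = 26 + A**2)
(G(-6)*(-5 - 4)**2)*Y = ((26 + (-6)**2)*(-5 - 4)**2)*(-4) = ((26 + 36)*(-9)**2)*(-4) = (62*81)*(-4) = 5022*(-4) = -20088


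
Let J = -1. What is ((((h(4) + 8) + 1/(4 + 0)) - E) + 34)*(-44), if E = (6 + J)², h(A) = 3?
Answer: -891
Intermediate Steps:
E = 25 (E = (6 - 1)² = 5² = 25)
((((h(4) + 8) + 1/(4 + 0)) - E) + 34)*(-44) = ((((3 + 8) + 1/(4 + 0)) - 1*25) + 34)*(-44) = (((11 + 1/4) - 25) + 34)*(-44) = (((11 + ¼) - 25) + 34)*(-44) = ((45/4 - 25) + 34)*(-44) = (-55/4 + 34)*(-44) = (81/4)*(-44) = -891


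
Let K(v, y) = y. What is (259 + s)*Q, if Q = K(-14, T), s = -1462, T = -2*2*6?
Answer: 28872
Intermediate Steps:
T = -24 (T = -4*6 = -24)
Q = -24
(259 + s)*Q = (259 - 1462)*(-24) = -1203*(-24) = 28872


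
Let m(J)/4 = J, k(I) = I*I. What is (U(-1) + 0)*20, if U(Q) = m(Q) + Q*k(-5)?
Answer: -580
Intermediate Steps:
k(I) = I**2
m(J) = 4*J
U(Q) = 29*Q (U(Q) = 4*Q + Q*(-5)**2 = 4*Q + Q*25 = 4*Q + 25*Q = 29*Q)
(U(-1) + 0)*20 = (29*(-1) + 0)*20 = (-29 + 0)*20 = -29*20 = -580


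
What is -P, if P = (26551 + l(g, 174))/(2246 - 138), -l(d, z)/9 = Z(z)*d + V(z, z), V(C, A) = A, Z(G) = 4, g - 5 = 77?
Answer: -22033/2108 ≈ -10.452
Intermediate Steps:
g = 82 (g = 5 + 77 = 82)
l(d, z) = -36*d - 9*z (l(d, z) = -9*(4*d + z) = -9*(z + 4*d) = -36*d - 9*z)
P = 22033/2108 (P = (26551 + (-36*82 - 9*174))/(2246 - 138) = (26551 + (-2952 - 1566))/2108 = (26551 - 4518)*(1/2108) = 22033*(1/2108) = 22033/2108 ≈ 10.452)
-P = -1*22033/2108 = -22033/2108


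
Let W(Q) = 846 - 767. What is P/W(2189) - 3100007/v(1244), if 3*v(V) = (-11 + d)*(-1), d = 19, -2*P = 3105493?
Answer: 722279687/632 ≈ 1.1428e+6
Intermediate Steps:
P = -3105493/2 (P = -½*3105493 = -3105493/2 ≈ -1.5527e+6)
W(Q) = 79
v(V) = -8/3 (v(V) = ((-11 + 19)*(-1))/3 = (8*(-1))/3 = (⅓)*(-8) = -8/3)
P/W(2189) - 3100007/v(1244) = -3105493/2/79 - 3100007/(-8/3) = -3105493/2*1/79 - 3100007*(-3/8) = -3105493/158 + 9300021/8 = 722279687/632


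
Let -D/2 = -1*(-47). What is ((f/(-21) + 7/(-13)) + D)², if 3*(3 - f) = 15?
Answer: 664763089/74529 ≈ 8919.5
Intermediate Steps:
f = -2 (f = 3 - ⅓*15 = 3 - 5 = -2)
D = -94 (D = -(-2)*(-47) = -2*47 = -94)
((f/(-21) + 7/(-13)) + D)² = ((-2/(-21) + 7/(-13)) - 94)² = ((-2*(-1/21) + 7*(-1/13)) - 94)² = ((2/21 - 7/13) - 94)² = (-121/273 - 94)² = (-25783/273)² = 664763089/74529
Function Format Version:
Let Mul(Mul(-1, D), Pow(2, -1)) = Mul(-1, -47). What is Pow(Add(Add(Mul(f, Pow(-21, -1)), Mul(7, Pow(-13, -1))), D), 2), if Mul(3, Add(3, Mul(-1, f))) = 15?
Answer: Rational(664763089, 74529) ≈ 8919.5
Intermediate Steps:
f = -2 (f = Add(3, Mul(Rational(-1, 3), 15)) = Add(3, -5) = -2)
D = -94 (D = Mul(-2, Mul(-1, -47)) = Mul(-2, 47) = -94)
Pow(Add(Add(Mul(f, Pow(-21, -1)), Mul(7, Pow(-13, -1))), D), 2) = Pow(Add(Add(Mul(-2, Pow(-21, -1)), Mul(7, Pow(-13, -1))), -94), 2) = Pow(Add(Add(Mul(-2, Rational(-1, 21)), Mul(7, Rational(-1, 13))), -94), 2) = Pow(Add(Add(Rational(2, 21), Rational(-7, 13)), -94), 2) = Pow(Add(Rational(-121, 273), -94), 2) = Pow(Rational(-25783, 273), 2) = Rational(664763089, 74529)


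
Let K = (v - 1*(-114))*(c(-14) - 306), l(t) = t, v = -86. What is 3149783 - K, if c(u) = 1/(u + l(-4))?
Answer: 28425173/9 ≈ 3.1584e+6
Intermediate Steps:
c(u) = 1/(-4 + u) (c(u) = 1/(u - 4) = 1/(-4 + u))
K = -77126/9 (K = (-86 - 1*(-114))*(1/(-4 - 14) - 306) = (-86 + 114)*(1/(-18) - 306) = 28*(-1/18 - 306) = 28*(-5509/18) = -77126/9 ≈ -8569.6)
3149783 - K = 3149783 - 1*(-77126/9) = 3149783 + 77126/9 = 28425173/9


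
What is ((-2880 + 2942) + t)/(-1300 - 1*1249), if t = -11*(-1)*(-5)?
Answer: -7/2549 ≈ -0.0027462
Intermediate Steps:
t = -55 (t = 11*(-5) = -55)
((-2880 + 2942) + t)/(-1300 - 1*1249) = ((-2880 + 2942) - 55)/(-1300 - 1*1249) = (62 - 55)/(-1300 - 1249) = 7/(-2549) = 7*(-1/2549) = -7/2549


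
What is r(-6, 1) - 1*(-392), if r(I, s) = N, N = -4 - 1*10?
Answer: 378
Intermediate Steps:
N = -14 (N = -4 - 10 = -14)
r(I, s) = -14
r(-6, 1) - 1*(-392) = -14 - 1*(-392) = -14 + 392 = 378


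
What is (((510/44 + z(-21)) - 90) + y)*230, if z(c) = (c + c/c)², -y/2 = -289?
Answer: 2275965/11 ≈ 2.0691e+5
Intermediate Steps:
y = 578 (y = -2*(-289) = 578)
z(c) = (1 + c)² (z(c) = (c + 1)² = (1 + c)²)
(((510/44 + z(-21)) - 90) + y)*230 = (((510/44 + (1 - 21)²) - 90) + 578)*230 = (((510*(1/44) + (-20)²) - 90) + 578)*230 = (((255/22 + 400) - 90) + 578)*230 = ((9055/22 - 90) + 578)*230 = (7075/22 + 578)*230 = (19791/22)*230 = 2275965/11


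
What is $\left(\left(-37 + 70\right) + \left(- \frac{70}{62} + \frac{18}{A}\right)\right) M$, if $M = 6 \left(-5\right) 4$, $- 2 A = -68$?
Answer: $- \frac{2049000}{527} \approx -3888.0$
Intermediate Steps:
$A = 34$ ($A = \left(- \frac{1}{2}\right) \left(-68\right) = 34$)
$M = -120$ ($M = \left(-30\right) 4 = -120$)
$\left(\left(-37 + 70\right) + \left(- \frac{70}{62} + \frac{18}{A}\right)\right) M = \left(\left(-37 + 70\right) + \left(- \frac{70}{62} + \frac{18}{34}\right)\right) \left(-120\right) = \left(33 + \left(\left(-70\right) \frac{1}{62} + 18 \cdot \frac{1}{34}\right)\right) \left(-120\right) = \left(33 + \left(- \frac{35}{31} + \frac{9}{17}\right)\right) \left(-120\right) = \left(33 - \frac{316}{527}\right) \left(-120\right) = \frac{17075}{527} \left(-120\right) = - \frac{2049000}{527}$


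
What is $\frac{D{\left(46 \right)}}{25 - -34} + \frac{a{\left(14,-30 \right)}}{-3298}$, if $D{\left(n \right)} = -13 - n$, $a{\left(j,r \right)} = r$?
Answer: $- \frac{1634}{1649} \approx -0.9909$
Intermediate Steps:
$\frac{D{\left(46 \right)}}{25 - -34} + \frac{a{\left(14,-30 \right)}}{-3298} = \frac{-13 - 46}{25 - -34} - \frac{30}{-3298} = \frac{-13 - 46}{25 + 34} - - \frac{15}{1649} = - \frac{59}{59} + \frac{15}{1649} = \left(-59\right) \frac{1}{59} + \frac{15}{1649} = -1 + \frac{15}{1649} = - \frac{1634}{1649}$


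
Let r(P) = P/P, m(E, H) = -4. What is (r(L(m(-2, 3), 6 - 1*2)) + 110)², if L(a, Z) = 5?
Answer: 12321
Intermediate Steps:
r(P) = 1
(r(L(m(-2, 3), 6 - 1*2)) + 110)² = (1 + 110)² = 111² = 12321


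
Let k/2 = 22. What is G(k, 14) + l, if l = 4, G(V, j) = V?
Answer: 48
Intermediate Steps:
k = 44 (k = 2*22 = 44)
G(k, 14) + l = 44 + 4 = 48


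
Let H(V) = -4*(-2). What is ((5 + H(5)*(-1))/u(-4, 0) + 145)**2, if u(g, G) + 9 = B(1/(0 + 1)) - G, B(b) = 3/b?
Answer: 84681/4 ≈ 21170.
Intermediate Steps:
H(V) = 8
u(g, G) = -6 - G (u(g, G) = -9 + (3/(1/(0 + 1)) - G) = -9 + (3/(1/1) - G) = -9 + (3/1 - G) = -9 + (3*1 - G) = -9 + (3 - G) = -6 - G)
((5 + H(5)*(-1))/u(-4, 0) + 145)**2 = ((5 + 8*(-1))/(-6 - 1*0) + 145)**2 = ((5 - 8)/(-6 + 0) + 145)**2 = (-3/(-6) + 145)**2 = (-3*(-1/6) + 145)**2 = (1/2 + 145)**2 = (291/2)**2 = 84681/4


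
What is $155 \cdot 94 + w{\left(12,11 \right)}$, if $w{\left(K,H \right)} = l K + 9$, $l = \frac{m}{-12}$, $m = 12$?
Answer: $14567$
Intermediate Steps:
$l = -1$ ($l = \frac{12}{-12} = 12 \left(- \frac{1}{12}\right) = -1$)
$w{\left(K,H \right)} = 9 - K$ ($w{\left(K,H \right)} = - K + 9 = 9 - K$)
$155 \cdot 94 + w{\left(12,11 \right)} = 155 \cdot 94 + \left(9 - 12\right) = 14570 + \left(9 - 12\right) = 14570 - 3 = 14567$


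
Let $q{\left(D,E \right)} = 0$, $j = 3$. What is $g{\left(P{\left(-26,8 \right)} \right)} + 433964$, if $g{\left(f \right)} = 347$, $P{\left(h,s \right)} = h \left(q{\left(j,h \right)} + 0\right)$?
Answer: $434311$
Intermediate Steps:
$P{\left(h,s \right)} = 0$ ($P{\left(h,s \right)} = h \left(0 + 0\right) = h 0 = 0$)
$g{\left(P{\left(-26,8 \right)} \right)} + 433964 = 347 + 433964 = 434311$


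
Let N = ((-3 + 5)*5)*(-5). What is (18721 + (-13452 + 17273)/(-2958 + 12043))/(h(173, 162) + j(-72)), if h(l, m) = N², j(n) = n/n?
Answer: 170084106/22721585 ≈ 7.4856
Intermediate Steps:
j(n) = 1
N = -50 (N = (2*5)*(-5) = 10*(-5) = -50)
h(l, m) = 2500 (h(l, m) = (-50)² = 2500)
(18721 + (-13452 + 17273)/(-2958 + 12043))/(h(173, 162) + j(-72)) = (18721 + (-13452 + 17273)/(-2958 + 12043))/(2500 + 1) = (18721 + 3821/9085)/2501 = (18721 + 3821*(1/9085))*(1/2501) = (18721 + 3821/9085)*(1/2501) = (170084106/9085)*(1/2501) = 170084106/22721585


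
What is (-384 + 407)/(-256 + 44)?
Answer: -23/212 ≈ -0.10849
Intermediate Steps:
(-384 + 407)/(-256 + 44) = 23/(-212) = 23*(-1/212) = -23/212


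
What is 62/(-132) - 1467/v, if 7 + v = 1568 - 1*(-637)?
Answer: -41240/36267 ≈ -1.1371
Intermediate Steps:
v = 2198 (v = -7 + (1568 - 1*(-637)) = -7 + (1568 + 637) = -7 + 2205 = 2198)
62/(-132) - 1467/v = 62/(-132) - 1467/2198 = 62*(-1/132) - 1467*1/2198 = -31/66 - 1467/2198 = -41240/36267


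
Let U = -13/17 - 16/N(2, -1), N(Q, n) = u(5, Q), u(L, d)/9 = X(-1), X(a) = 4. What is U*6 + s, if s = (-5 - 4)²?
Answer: 3761/51 ≈ 73.745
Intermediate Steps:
u(L, d) = 36 (u(L, d) = 9*4 = 36)
N(Q, n) = 36
s = 81 (s = (-9)² = 81)
U = -185/153 (U = -13/17 - 16/36 = -13*1/17 - 16*1/36 = -13/17 - 4/9 = -185/153 ≈ -1.2092)
U*6 + s = -185/153*6 + 81 = -370/51 + 81 = 3761/51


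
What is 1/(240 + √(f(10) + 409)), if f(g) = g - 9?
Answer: 24/5719 - √410/57190 ≈ 0.0038425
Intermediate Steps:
f(g) = -9 + g
1/(240 + √(f(10) + 409)) = 1/(240 + √((-9 + 10) + 409)) = 1/(240 + √(1 + 409)) = 1/(240 + √410)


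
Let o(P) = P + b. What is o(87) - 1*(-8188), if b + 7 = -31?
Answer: 8237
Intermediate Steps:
b = -38 (b = -7 - 31 = -38)
o(P) = -38 + P (o(P) = P - 38 = -38 + P)
o(87) - 1*(-8188) = (-38 + 87) - 1*(-8188) = 49 + 8188 = 8237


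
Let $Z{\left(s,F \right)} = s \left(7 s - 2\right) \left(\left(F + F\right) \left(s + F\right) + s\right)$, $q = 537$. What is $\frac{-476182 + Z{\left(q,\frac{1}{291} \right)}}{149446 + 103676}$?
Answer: $\frac{30777937861885}{7144874694} \approx 4307.7$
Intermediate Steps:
$Z{\left(s,F \right)} = s \left(-2 + 7 s\right) \left(s + 2 F \left(F + s\right)\right)$ ($Z{\left(s,F \right)} = s \left(-2 + 7 s\right) \left(2 F \left(F + s\right) + s\right) = s \left(-2 + 7 s\right) \left(s + 2 F \left(F + s\right)\right)$)
$\frac{-476182 + Z{\left(q,\frac{1}{291} \right)}}{149446 + 103676} = \frac{-476182 + 537 \left(- 4 \left(\frac{1}{291}\right)^{2} - 1074 + 7 \cdot 537^{2} - 4 \cdot \frac{1}{291} \cdot 537 + \frac{14 \cdot 537^{2}}{291} + 14 \cdot 537 \left(\frac{1}{291}\right)^{2}\right)}{149446 + 103676} = \frac{-476182 + 537 \left(- \frac{4}{84681} - 1074 + 7 \cdot 288369 - \frac{4}{291} \cdot 537 + 14 \cdot \frac{1}{291} \cdot 288369 + 14 \cdot 537 \left(\frac{1}{291}\right)^{2}\right)}{253122} = \left(-476182 + 537 \left(\left(-4\right) \frac{1}{84681} - 1074 + 2018583 - \frac{716}{97} + \frac{1345722}{97} + 14 \cdot 537 \cdot \frac{1}{84681}\right)\right) \frac{1}{253122} = \left(-476182 + 537 \left(- \frac{4}{84681} - 1074 + 2018583 - \frac{716}{97} + \frac{1345722}{97} + \frac{2506}{28227}\right)\right) \frac{1}{253122} = \left(-476182 + 537 \cdot \frac{172018877381}{84681}\right) \frac{1}{253122} = \left(-476182 + \frac{30791379051199}{28227}\right) \frac{1}{253122} = \frac{30777937861885}{28227} \cdot \frac{1}{253122} = \frac{30777937861885}{7144874694}$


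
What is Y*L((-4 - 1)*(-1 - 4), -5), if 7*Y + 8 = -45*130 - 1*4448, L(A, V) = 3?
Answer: -30918/7 ≈ -4416.9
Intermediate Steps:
Y = -10306/7 (Y = -8/7 + (-45*130 - 1*4448)/7 = -8/7 + (-5850 - 4448)/7 = -8/7 + (⅐)*(-10298) = -8/7 - 10298/7 = -10306/7 ≈ -1472.3)
Y*L((-4 - 1)*(-1 - 4), -5) = -10306/7*3 = -30918/7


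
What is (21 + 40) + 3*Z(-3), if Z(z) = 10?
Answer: 91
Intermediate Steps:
(21 + 40) + 3*Z(-3) = (21 + 40) + 3*10 = 61 + 30 = 91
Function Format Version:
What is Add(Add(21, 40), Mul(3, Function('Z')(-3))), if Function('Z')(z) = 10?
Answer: 91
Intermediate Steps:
Add(Add(21, 40), Mul(3, Function('Z')(-3))) = Add(Add(21, 40), Mul(3, 10)) = Add(61, 30) = 91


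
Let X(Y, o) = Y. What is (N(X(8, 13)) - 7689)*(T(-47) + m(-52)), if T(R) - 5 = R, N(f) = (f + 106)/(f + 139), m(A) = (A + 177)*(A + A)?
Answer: 4913221366/49 ≈ 1.0027e+8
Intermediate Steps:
m(A) = 2*A*(177 + A) (m(A) = (177 + A)*(2*A) = 2*A*(177 + A))
N(f) = (106 + f)/(139 + f)
T(R) = 5 + R
(N(X(8, 13)) - 7689)*(T(-47) + m(-52)) = ((106 + 8)/(139 + 8) - 7689)*((5 - 47) + 2*(-52)*(177 - 52)) = (114/147 - 7689)*(-42 + 2*(-52)*125) = ((1/147)*114 - 7689)*(-42 - 13000) = (38/49 - 7689)*(-13042) = -376723/49*(-13042) = 4913221366/49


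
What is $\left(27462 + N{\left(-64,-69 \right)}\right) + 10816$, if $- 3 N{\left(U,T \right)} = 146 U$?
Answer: $\frac{124178}{3} \approx 41393.0$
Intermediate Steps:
$N{\left(U,T \right)} = - \frac{146 U}{3}$
$\left(27462 + N{\left(-64,-69 \right)}\right) + 10816 = \left(27462 - - \frac{9344}{3}\right) + 10816 = \left(27462 + \frac{9344}{3}\right) + 10816 = \frac{91730}{3} + 10816 = \frac{124178}{3}$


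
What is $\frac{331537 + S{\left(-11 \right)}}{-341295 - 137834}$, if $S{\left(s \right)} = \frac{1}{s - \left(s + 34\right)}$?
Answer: $- \frac{11272257}{16290386} \approx -0.69196$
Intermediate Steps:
$S{\left(s \right)} = - \frac{1}{34}$ ($S{\left(s \right)} = \frac{1}{s - \left(34 + s\right)} = \frac{1}{-34} = - \frac{1}{34}$)
$\frac{331537 + S{\left(-11 \right)}}{-341295 - 137834} = \frac{331537 - \frac{1}{34}}{-341295 - 137834} = \frac{11272257}{34 \left(-479129\right)} = \frac{11272257}{34} \left(- \frac{1}{479129}\right) = - \frac{11272257}{16290386}$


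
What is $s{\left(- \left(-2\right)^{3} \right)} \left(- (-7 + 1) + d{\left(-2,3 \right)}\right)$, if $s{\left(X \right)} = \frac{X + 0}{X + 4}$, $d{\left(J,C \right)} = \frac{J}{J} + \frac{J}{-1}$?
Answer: $6$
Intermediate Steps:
$d{\left(J,C \right)} = 1 - J$ ($d{\left(J,C \right)} = 1 + J \left(-1\right) = 1 - J$)
$s{\left(X \right)} = \frac{X}{4 + X}$
$s{\left(- \left(-2\right)^{3} \right)} \left(- (-7 + 1) + d{\left(-2,3 \right)}\right) = \frac{\left(-1\right) \left(-2\right)^{3}}{4 - \left(-2\right)^{3}} \left(- (-7 + 1) + \left(1 - -2\right)\right) = \frac{\left(-1\right) \left(-8\right)}{4 - -8} \left(\left(-1\right) \left(-6\right) + \left(1 + 2\right)\right) = \frac{8}{4 + 8} \left(6 + 3\right) = \frac{8}{12} \cdot 9 = 8 \cdot \frac{1}{12} \cdot 9 = \frac{2}{3} \cdot 9 = 6$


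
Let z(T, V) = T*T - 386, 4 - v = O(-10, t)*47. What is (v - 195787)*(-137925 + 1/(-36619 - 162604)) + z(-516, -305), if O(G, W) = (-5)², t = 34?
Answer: 5412031856835418/199223 ≈ 2.7166e+10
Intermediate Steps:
O(G, W) = 25
v = -1171 (v = 4 - 25*47 = 4 - 1*1175 = 4 - 1175 = -1171)
z(T, V) = -386 + T² (z(T, V) = T² - 386 = -386 + T²)
(v - 195787)*(-137925 + 1/(-36619 - 162604)) + z(-516, -305) = (-1171 - 195787)*(-137925 + 1/(-36619 - 162604)) + (-386 + (-516)²) = -196958*(-137925 + 1/(-199223)) + (-386 + 266256) = -196958*(-137925 - 1/199223) + 265870 = -196958*(-27477832276/199223) + 265870 = 5411978889416408/199223 + 265870 = 5412031856835418/199223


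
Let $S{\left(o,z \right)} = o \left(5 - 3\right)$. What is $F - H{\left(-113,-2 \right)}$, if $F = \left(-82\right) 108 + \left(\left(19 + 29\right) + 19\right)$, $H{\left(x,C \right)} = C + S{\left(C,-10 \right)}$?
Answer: $-8783$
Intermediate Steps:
$S{\left(o,z \right)} = 2 o$ ($S{\left(o,z \right)} = o 2 = 2 o$)
$H{\left(x,C \right)} = 3 C$ ($H{\left(x,C \right)} = C + 2 C = 3 C$)
$F = -8789$ ($F = -8856 + \left(48 + 19\right) = -8856 + 67 = -8789$)
$F - H{\left(-113,-2 \right)} = -8789 - 3 \left(-2\right) = -8789 - -6 = -8789 + 6 = -8783$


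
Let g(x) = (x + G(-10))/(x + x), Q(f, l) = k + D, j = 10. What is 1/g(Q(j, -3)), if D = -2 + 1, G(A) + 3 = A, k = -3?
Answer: 8/17 ≈ 0.47059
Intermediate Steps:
G(A) = -3 + A
D = -1
Q(f, l) = -4 (Q(f, l) = -3 - 1 = -4)
g(x) = (-13 + x)/(2*x) (g(x) = (x + (-3 - 10))/(x + x) = (x - 13)/((2*x)) = (-13 + x)*(1/(2*x)) = (-13 + x)/(2*x))
1/g(Q(j, -3)) = 1/((1/2)*(-13 - 4)/(-4)) = 1/((1/2)*(-1/4)*(-17)) = 1/(17/8) = 8/17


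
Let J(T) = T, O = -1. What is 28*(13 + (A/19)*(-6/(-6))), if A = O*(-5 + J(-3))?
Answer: 7140/19 ≈ 375.79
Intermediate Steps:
A = 8 (A = -(-5 - 3) = -1*(-8) = 8)
28*(13 + (A/19)*(-6/(-6))) = 28*(13 + (8/19)*(-6/(-6))) = 28*(13 + (8*(1/19))*(-6*(-1/6))) = 28*(13 + (8/19)*1) = 28*(13 + 8/19) = 28*(255/19) = 7140/19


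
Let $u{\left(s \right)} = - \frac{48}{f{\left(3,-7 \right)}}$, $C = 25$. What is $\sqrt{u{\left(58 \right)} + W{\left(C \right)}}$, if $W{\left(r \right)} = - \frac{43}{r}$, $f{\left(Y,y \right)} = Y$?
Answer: $\frac{i \sqrt{443}}{5} \approx 4.2095 i$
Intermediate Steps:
$u{\left(s \right)} = -16$ ($u{\left(s \right)} = - \frac{48}{3} = \left(-48\right) \frac{1}{3} = -16$)
$\sqrt{u{\left(58 \right)} + W{\left(C \right)}} = \sqrt{-16 - \frac{43}{25}} = \sqrt{- \frac{443}{25}} = \frac{i \sqrt{443}}{5}$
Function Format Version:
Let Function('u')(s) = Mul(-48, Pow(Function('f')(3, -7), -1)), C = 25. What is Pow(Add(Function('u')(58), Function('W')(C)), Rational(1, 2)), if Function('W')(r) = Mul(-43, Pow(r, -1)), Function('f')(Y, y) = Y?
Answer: Mul(Rational(1, 5), I, Pow(443, Rational(1, 2))) ≈ Mul(4.2095, I)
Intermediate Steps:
Function('u')(s) = -16 (Function('u')(s) = Mul(-48, Pow(3, -1)) = Mul(-48, Rational(1, 3)) = -16)
Pow(Add(Function('u')(58), Function('W')(C)), Rational(1, 2)) = Pow(Add(-16, Mul(-43, Pow(25, -1))), Rational(1, 2)) = Pow(Add(-16, Mul(-43, Rational(1, 25))), Rational(1, 2)) = Pow(Add(-16, Rational(-43, 25)), Rational(1, 2)) = Pow(Rational(-443, 25), Rational(1, 2)) = Mul(Rational(1, 5), I, Pow(443, Rational(1, 2)))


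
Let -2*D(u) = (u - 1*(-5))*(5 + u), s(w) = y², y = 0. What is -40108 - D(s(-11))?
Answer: -80191/2 ≈ -40096.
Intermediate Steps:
s(w) = 0 (s(w) = 0² = 0)
D(u) = -(5 + u)²/2 (D(u) = -(u - 1*(-5))*(5 + u)/2 = -(u + 5)*(5 + u)/2 = -(5 + u)*(5 + u)/2 = -(5 + u)²/2)
-40108 - D(s(-11)) = -40108 - (-1)*(5 + 0)²/2 = -40108 - (-1)*5²/2 = -40108 - (-1)*25/2 = -40108 - 1*(-25/2) = -40108 + 25/2 = -80191/2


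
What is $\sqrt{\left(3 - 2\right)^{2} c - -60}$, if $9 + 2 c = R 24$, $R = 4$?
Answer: $\frac{3 \sqrt{46}}{2} \approx 10.173$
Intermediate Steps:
$c = \frac{87}{2}$ ($c = - \frac{9}{2} + \frac{4 \cdot 24}{2} = - \frac{9}{2} + \frac{1}{2} \cdot 96 = - \frac{9}{2} + 48 = \frac{87}{2} \approx 43.5$)
$\sqrt{\left(3 - 2\right)^{2} c - -60} = \sqrt{\left(3 - 2\right)^{2} \cdot \frac{87}{2} - -60} = \sqrt{1^{2} \cdot \frac{87}{2} + 60} = \sqrt{1 \cdot \frac{87}{2} + 60} = \sqrt{\frac{87}{2} + 60} = \sqrt{\frac{207}{2}} = \frac{3 \sqrt{46}}{2}$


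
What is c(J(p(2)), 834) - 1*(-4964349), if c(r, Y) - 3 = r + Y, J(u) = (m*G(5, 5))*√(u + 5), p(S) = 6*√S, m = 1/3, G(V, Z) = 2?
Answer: 4965186 + 2*√(5 + 6*√2)/3 ≈ 4.9652e+6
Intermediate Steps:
m = ⅓ ≈ 0.33333
J(u) = 2*√(5 + u)/3 (J(u) = ((⅓)*2)*√(u + 5) = 2*√(5 + u)/3)
c(r, Y) = 3 + Y + r (c(r, Y) = 3 + (r + Y) = 3 + (Y + r) = 3 + Y + r)
c(J(p(2)), 834) - 1*(-4964349) = (3 + 834 + 2*√(5 + 6*√2)/3) - 1*(-4964349) = (837 + 2*√(5 + 6*√2)/3) + 4964349 = 4965186 + 2*√(5 + 6*√2)/3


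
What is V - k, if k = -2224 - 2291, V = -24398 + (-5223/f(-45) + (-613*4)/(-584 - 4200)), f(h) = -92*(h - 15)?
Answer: -20678771/1040 ≈ -19883.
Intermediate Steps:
f(h) = 1380 - 92*h (f(h) = -92*(-15 + h) = 1380 - 92*h)
V = -25374371/1040 (V = -24398 + (-5223/(1380 - 92*(-45)) + (-613*4)/(-584 - 4200)) = -24398 + (-5223/(1380 + 4140) - 2452/(-4784)) = -24398 + (-5223/5520 - 2452*(-1/4784)) = -24398 + (-5223*1/5520 + 613/1196) = -24398 + (-1741/1840 + 613/1196) = -24398 - 451/1040 = -25374371/1040 ≈ -24398.)
k = -4515
V - k = -25374371/1040 - 1*(-4515) = -25374371/1040 + 4515 = -20678771/1040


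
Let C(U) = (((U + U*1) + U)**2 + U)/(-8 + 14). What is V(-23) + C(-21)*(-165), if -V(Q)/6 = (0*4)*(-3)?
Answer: -108570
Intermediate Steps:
V(Q) = 0 (V(Q) = -6*0*4*(-3) = -0*(-3) = -6*0 = 0)
C(U) = U/6 + 3*U**2/2 (C(U) = (((U + U) + U)**2 + U)/6 = ((2*U + U)**2 + U)*(1/6) = ((3*U)**2 + U)*(1/6) = (9*U**2 + U)*(1/6) = (U + 9*U**2)*(1/6) = U/6 + 3*U**2/2)
V(-23) + C(-21)*(-165) = 0 + ((1/6)*(-21)*(1 + 9*(-21)))*(-165) = 0 + ((1/6)*(-21)*(1 - 189))*(-165) = 0 + ((1/6)*(-21)*(-188))*(-165) = 0 + 658*(-165) = 0 - 108570 = -108570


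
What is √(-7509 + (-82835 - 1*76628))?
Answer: 26*I*√247 ≈ 408.62*I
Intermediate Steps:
√(-7509 + (-82835 - 1*76628)) = √(-7509 + (-82835 - 76628)) = √(-7509 - 159463) = √(-166972) = 26*I*√247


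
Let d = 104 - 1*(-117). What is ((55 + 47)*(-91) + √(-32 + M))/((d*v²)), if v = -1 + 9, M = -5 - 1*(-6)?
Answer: -21/32 + I*√31/14144 ≈ -0.65625 + 0.00039365*I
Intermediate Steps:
d = 221 (d = 104 + 117 = 221)
M = 1 (M = -5 + 6 = 1)
v = 8
((55 + 47)*(-91) + √(-32 + M))/((d*v²)) = ((55 + 47)*(-91) + √(-32 + 1))/((221*8²)) = (102*(-91) + √(-31))/((221*64)) = (-9282 + I*√31)/14144 = (-9282 + I*√31)*(1/14144) = -21/32 + I*√31/14144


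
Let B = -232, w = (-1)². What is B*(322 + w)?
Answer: -74936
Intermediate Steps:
w = 1
B*(322 + w) = -232*(322 + 1) = -232*323 = -74936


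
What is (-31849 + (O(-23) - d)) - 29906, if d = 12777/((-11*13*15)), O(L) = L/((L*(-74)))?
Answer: -3267142599/52910 ≈ -61749.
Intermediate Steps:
O(L) = -1/74 (O(L) = L/((-74*L)) = L*(-1/(74*L)) = -1/74)
d = -4259/715 (d = 12777/((-143*15)) = 12777/(-2145) = 12777*(-1/2145) = -4259/715 ≈ -5.9566)
(-31849 + (O(-23) - d)) - 29906 = (-31849 + (-1/74 - 1*(-4259/715))) - 29906 = (-31849 + (-1/74 + 4259/715)) - 29906 = (-31849 + 314451/52910) - 29906 = -1684816139/52910 - 29906 = -3267142599/52910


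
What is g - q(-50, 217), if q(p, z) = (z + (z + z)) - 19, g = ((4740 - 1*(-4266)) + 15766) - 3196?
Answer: 20944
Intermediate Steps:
g = 21576 (g = ((4740 + 4266) + 15766) - 3196 = (9006 + 15766) - 3196 = 24772 - 3196 = 21576)
q(p, z) = -19 + 3*z (q(p, z) = (z + 2*z) - 19 = 3*z - 19 = -19 + 3*z)
g - q(-50, 217) = 21576 - (-19 + 3*217) = 21576 - (-19 + 651) = 21576 - 1*632 = 21576 - 632 = 20944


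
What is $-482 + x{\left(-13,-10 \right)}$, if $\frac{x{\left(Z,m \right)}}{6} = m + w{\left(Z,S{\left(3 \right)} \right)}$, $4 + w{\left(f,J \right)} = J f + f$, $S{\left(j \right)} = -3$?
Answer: $-410$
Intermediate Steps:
$w{\left(f,J \right)} = -4 + f + J f$ ($w{\left(f,J \right)} = -4 + \left(J f + f\right) = -4 + \left(f + J f\right) = -4 + f + J f$)
$x{\left(Z,m \right)} = -24 - 12 Z + 6 m$ ($x{\left(Z,m \right)} = 6 \left(m - \left(4 + 2 Z\right)\right) = 6 \left(-4 + m - 2 Z\right) = -24 - 12 Z + 6 m$)
$-482 + x{\left(-13,-10 \right)} = -482 - -72 = -482 + 72 = -410$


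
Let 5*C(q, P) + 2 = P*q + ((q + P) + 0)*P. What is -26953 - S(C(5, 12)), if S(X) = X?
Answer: -135027/5 ≈ -27005.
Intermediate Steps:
C(q, P) = -⅖ + P*q/5 + P*(P + q)/5 (C(q, P) = -⅖ + (P*q + ((q + P) + 0)*P)/5 = -⅖ + (P*q + ((P + q) + 0)*P)/5 = -⅖ + (P*q + (P + q)*P)/5 = -⅖ + (P*q + P*(P + q))/5 = -⅖ + (P*q/5 + P*(P + q)/5) = -⅖ + P*q/5 + P*(P + q)/5)
-26953 - S(C(5, 12)) = -26953 - (-⅖ + (⅕)*12² + (⅖)*12*5) = -26953 - (-⅖ + (⅕)*144 + 24) = -26953 - (-⅖ + 144/5 + 24) = -26953 - 1*262/5 = -26953 - 262/5 = -135027/5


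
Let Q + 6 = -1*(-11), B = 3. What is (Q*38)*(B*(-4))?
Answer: -2280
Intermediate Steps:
Q = 5 (Q = -6 - 1*(-11) = -6 + 11 = 5)
(Q*38)*(B*(-4)) = (5*38)*(3*(-4)) = 190*(-12) = -2280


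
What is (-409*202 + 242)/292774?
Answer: -41188/146387 ≈ -0.28136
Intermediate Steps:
(-409*202 + 242)/292774 = (-82618 + 242)*(1/292774) = -82376*1/292774 = -41188/146387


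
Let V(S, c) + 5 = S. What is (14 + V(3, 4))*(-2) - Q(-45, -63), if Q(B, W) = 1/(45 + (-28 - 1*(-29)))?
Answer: -1105/46 ≈ -24.022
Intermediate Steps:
V(S, c) = -5 + S
Q(B, W) = 1/46 (Q(B, W) = 1/(45 + (-28 + 29)) = 1/(45 + 1) = 1/46)
(14 + V(3, 4))*(-2) - Q(-45, -63) = (14 + (-5 + 3))*(-2) - 1*1/46 = (14 - 2)*(-2) - 1/46 = 12*(-2) - 1/46 = -24 - 1/46 = -1105/46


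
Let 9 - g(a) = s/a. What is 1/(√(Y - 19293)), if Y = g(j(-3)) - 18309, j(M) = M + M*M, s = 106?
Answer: -I*√5289/14104 ≈ -0.0051564*I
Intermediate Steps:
j(M) = M + M²
g(a) = 9 - 106/a
Y = -54953/3 (Y = (9 - 106*(-1/(3*(1 - 3)))) - 18309 = (9 - 106/((-3*(-2)))) - 18309 = (9 - 106/6) - 18309 = (9 - 106*⅙) - 18309 = (9 - 53/3) - 18309 = -26/3 - 18309 = -54953/3 ≈ -18318.)
1/(√(Y - 19293)) = 1/(√(-54953/3 - 19293)) = 1/(√(-112832/3)) = 1/(8*I*√5289/3) = -I*√5289/14104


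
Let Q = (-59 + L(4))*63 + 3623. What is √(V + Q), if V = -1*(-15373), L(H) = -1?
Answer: 4*√951 ≈ 123.35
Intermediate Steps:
Q = -157 (Q = (-59 - 1)*63 + 3623 = -60*63 + 3623 = -3780 + 3623 = -157)
V = 15373
√(V + Q) = √(15373 - 157) = √15216 = 4*√951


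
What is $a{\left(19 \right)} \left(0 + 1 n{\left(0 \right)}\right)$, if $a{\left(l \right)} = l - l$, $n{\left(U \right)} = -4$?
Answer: $0$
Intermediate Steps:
$a{\left(l \right)} = 0$
$a{\left(19 \right)} \left(0 + 1 n{\left(0 \right)}\right) = 0 \left(0 + 1 \left(-4\right)\right) = 0 \left(0 - 4\right) = 0 \left(-4\right) = 0$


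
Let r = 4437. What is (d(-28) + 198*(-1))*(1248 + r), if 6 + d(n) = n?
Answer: -1318920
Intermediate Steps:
d(n) = -6 + n
(d(-28) + 198*(-1))*(1248 + r) = ((-6 - 28) + 198*(-1))*(1248 + 4437) = (-34 - 198)*5685 = -232*5685 = -1318920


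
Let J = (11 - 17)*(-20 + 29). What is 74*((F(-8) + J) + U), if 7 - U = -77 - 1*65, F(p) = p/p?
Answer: 7104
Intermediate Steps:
F(p) = 1
J = -54 (J = -6*9 = -54)
U = 149 (U = 7 - (-77 - 1*65) = 7 - (-77 - 65) = 7 - 1*(-142) = 7 + 142 = 149)
74*((F(-8) + J) + U) = 74*((1 - 54) + 149) = 74*(-53 + 149) = 74*96 = 7104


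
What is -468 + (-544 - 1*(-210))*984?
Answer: -329124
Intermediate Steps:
-468 + (-544 - 1*(-210))*984 = -468 + (-544 + 210)*984 = -468 - 334*984 = -468 - 328656 = -329124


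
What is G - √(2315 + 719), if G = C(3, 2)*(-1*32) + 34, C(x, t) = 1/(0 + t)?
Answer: 18 - √3034 ≈ -37.082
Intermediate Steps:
C(x, t) = 1/t
G = 18 (G = (-1*32)/2 + 34 = (½)*(-32) + 34 = -16 + 34 = 18)
G - √(2315 + 719) = 18 - √(2315 + 719) = 18 - √3034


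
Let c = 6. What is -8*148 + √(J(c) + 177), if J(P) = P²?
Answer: -1184 + √213 ≈ -1169.4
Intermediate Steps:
-8*148 + √(J(c) + 177) = -8*148 + √(6² + 177) = -1184 + √(36 + 177) = -1184 + √213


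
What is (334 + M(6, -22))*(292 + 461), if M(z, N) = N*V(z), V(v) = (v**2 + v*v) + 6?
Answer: -1040646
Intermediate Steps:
V(v) = 6 + 2*v**2 (V(v) = (v**2 + v**2) + 6 = 2*v**2 + 6 = 6 + 2*v**2)
M(z, N) = N*(6 + 2*z**2)
(334 + M(6, -22))*(292 + 461) = (334 + 2*(-22)*(3 + 6**2))*(292 + 461) = (334 + 2*(-22)*(3 + 36))*753 = (334 + 2*(-22)*39)*753 = (334 - 1716)*753 = -1382*753 = -1040646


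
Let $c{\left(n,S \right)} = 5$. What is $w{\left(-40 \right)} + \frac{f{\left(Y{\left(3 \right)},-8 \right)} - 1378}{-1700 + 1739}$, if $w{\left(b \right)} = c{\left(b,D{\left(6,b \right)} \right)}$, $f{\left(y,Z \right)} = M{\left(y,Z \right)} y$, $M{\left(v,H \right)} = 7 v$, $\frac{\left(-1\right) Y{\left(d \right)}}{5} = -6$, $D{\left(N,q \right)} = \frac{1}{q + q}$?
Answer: $\frac{5117}{39} \approx 131.21$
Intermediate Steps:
$D{\left(N,q \right)} = \frac{1}{2 q}$
$Y{\left(d \right)} = 30$ ($Y{\left(d \right)} = \left(-5\right) \left(-6\right) = 30$)
$f{\left(y,Z \right)} = 7 y^{2}$ ($f{\left(y,Z \right)} = 7 y y = 7 y^{2}$)
$w{\left(b \right)} = 5$
$w{\left(-40 \right)} + \frac{f{\left(Y{\left(3 \right)},-8 \right)} - 1378}{-1700 + 1739} = 5 + \frac{7 \cdot 30^{2} - 1378}{-1700 + 1739} = 5 + \frac{7 \cdot 900 - 1378}{39} = 5 + \left(6300 - 1378\right) \frac{1}{39} = 5 + 4922 \cdot \frac{1}{39} = 5 + \frac{4922}{39} = \frac{5117}{39}$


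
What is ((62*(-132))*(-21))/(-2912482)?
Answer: -85932/1456241 ≈ -0.059009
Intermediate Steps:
((62*(-132))*(-21))/(-2912482) = -8184*(-21)*(-1/2912482) = 171864*(-1/2912482) = -85932/1456241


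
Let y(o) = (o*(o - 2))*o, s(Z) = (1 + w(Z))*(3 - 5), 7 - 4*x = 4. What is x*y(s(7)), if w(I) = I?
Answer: -3456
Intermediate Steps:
x = ¾ (x = 7/4 - ¼*4 = 7/4 - 1 = ¾ ≈ 0.75000)
s(Z) = -2 - 2*Z (s(Z) = (1 + Z)*(3 - 5) = (1 + Z)*(-2) = -2 - 2*Z)
y(o) = o²*(-2 + o) (y(o) = (o*(-2 + o))*o = o²*(-2 + o))
x*y(s(7)) = 3*((-2 - 2*7)²*(-2 + (-2 - 2*7)))/4 = 3*((-2 - 14)²*(-2 + (-2 - 14)))/4 = 3*((-16)²*(-2 - 16))/4 = 3*(256*(-18))/4 = (¾)*(-4608) = -3456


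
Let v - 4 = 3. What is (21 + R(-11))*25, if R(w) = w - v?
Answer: 75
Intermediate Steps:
v = 7 (v = 4 + 3 = 7)
R(w) = -7 + w (R(w) = w - 1*7 = w - 7 = -7 + w)
(21 + R(-11))*25 = (21 + (-7 - 11))*25 = (21 - 18)*25 = 3*25 = 75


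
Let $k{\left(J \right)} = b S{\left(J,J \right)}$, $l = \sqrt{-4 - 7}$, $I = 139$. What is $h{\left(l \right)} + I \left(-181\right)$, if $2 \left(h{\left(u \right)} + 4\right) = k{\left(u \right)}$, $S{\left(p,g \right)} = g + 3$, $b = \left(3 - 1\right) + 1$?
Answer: $- \frac{50317}{2} + \frac{3 i \sqrt{11}}{2} \approx -25159.0 + 4.9749 i$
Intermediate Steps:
$b = 3$ ($b = 2 + 1 = 3$)
$S{\left(p,g \right)} = 3 + g$
$l = i \sqrt{11}$ ($l = \sqrt{-11} = i \sqrt{11} \approx 3.3166 i$)
$k{\left(J \right)} = 9 + 3 J$ ($k{\left(J \right)} = 3 \left(3 + J\right) = 9 + 3 J$)
$h{\left(u \right)} = \frac{1}{2} + \frac{3 u}{2}$ ($h{\left(u \right)} = -4 + \frac{9 + 3 u}{2} = -4 + \left(\frac{9}{2} + \frac{3 u}{2}\right) = \frac{1}{2} + \frac{3 u}{2}$)
$h{\left(l \right)} + I \left(-181\right) = \left(\frac{1}{2} + \frac{3 i \sqrt{11}}{2}\right) + 139 \left(-181\right) = \left(\frac{1}{2} + \frac{3 i \sqrt{11}}{2}\right) - 25159 = - \frac{50317}{2} + \frac{3 i \sqrt{11}}{2}$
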